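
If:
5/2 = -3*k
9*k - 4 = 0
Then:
No Solution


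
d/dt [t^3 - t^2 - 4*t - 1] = 3*t^2 - 2*t - 4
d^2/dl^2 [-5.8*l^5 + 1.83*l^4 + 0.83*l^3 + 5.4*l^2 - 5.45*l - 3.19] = -116.0*l^3 + 21.96*l^2 + 4.98*l + 10.8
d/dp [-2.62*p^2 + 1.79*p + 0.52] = 1.79 - 5.24*p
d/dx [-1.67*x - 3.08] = -1.67000000000000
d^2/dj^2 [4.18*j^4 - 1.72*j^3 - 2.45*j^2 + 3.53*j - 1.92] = 50.16*j^2 - 10.32*j - 4.9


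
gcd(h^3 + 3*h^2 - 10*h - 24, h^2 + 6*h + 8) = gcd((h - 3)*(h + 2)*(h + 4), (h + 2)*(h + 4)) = h^2 + 6*h + 8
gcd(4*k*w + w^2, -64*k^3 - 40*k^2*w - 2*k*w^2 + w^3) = 4*k + w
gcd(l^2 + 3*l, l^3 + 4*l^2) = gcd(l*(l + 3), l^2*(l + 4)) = l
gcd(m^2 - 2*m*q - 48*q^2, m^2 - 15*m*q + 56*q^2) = -m + 8*q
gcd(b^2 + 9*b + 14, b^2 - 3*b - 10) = b + 2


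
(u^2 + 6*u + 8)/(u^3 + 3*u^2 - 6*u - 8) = (u + 2)/(u^2 - u - 2)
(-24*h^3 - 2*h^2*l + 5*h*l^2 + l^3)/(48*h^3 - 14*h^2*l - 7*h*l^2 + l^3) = (-4*h - l)/(8*h - l)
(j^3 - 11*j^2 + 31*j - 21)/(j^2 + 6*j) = (j^3 - 11*j^2 + 31*j - 21)/(j*(j + 6))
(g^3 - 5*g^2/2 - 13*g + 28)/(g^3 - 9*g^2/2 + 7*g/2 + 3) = (2*g^2 - g - 28)/(2*g^2 - 5*g - 3)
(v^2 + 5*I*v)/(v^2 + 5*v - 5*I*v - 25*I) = v*(v + 5*I)/(v^2 + 5*v*(1 - I) - 25*I)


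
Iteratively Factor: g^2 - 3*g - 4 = (g - 4)*(g + 1)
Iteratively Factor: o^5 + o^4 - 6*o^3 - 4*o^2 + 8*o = (o - 1)*(o^4 + 2*o^3 - 4*o^2 - 8*o) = (o - 2)*(o - 1)*(o^3 + 4*o^2 + 4*o) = (o - 2)*(o - 1)*(o + 2)*(o^2 + 2*o) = o*(o - 2)*(o - 1)*(o + 2)*(o + 2)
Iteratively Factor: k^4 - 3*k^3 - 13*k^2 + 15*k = (k)*(k^3 - 3*k^2 - 13*k + 15) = k*(k - 5)*(k^2 + 2*k - 3) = k*(k - 5)*(k - 1)*(k + 3)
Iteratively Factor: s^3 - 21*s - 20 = (s - 5)*(s^2 + 5*s + 4) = (s - 5)*(s + 1)*(s + 4)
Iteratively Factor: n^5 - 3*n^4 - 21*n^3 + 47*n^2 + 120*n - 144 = (n - 4)*(n^4 + n^3 - 17*n^2 - 21*n + 36) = (n - 4)*(n + 3)*(n^3 - 2*n^2 - 11*n + 12) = (n - 4)*(n + 3)^2*(n^2 - 5*n + 4) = (n - 4)^2*(n + 3)^2*(n - 1)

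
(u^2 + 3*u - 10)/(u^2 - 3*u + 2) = (u + 5)/(u - 1)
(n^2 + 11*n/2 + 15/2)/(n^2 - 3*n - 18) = (n + 5/2)/(n - 6)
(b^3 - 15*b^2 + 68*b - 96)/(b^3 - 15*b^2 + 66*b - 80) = (b^2 - 7*b + 12)/(b^2 - 7*b + 10)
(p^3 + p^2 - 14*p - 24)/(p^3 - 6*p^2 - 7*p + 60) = (p + 2)/(p - 5)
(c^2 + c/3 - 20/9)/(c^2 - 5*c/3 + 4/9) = (3*c + 5)/(3*c - 1)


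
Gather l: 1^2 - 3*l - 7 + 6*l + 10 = 3*l + 4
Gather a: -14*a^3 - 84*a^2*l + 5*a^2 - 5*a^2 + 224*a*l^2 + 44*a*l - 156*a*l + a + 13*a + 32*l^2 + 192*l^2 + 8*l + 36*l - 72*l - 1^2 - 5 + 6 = -14*a^3 - 84*a^2*l + a*(224*l^2 - 112*l + 14) + 224*l^2 - 28*l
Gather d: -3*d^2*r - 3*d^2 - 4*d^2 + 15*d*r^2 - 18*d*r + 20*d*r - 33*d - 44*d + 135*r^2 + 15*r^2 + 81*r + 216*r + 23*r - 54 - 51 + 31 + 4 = d^2*(-3*r - 7) + d*(15*r^2 + 2*r - 77) + 150*r^2 + 320*r - 70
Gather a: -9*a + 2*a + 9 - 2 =7 - 7*a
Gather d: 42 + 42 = 84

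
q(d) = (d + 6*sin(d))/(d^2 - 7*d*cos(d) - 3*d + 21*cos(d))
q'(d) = (d + 6*sin(d))*(-7*d*sin(d) - 2*d + 21*sin(d) + 7*cos(d) + 3)/(d^2 - 7*d*cos(d) - 3*d + 21*cos(d))^2 + (6*cos(d) + 1)/(d^2 - 7*d*cos(d) - 3*d + 21*cos(d)) = ((d + 6*sin(d))*(-7*d*sin(d) - 2*d + 21*sin(d) + 7*cos(d) + 3) + (6*cos(d) + 1)*(d^2 - 7*d*cos(d) - 3*d + 21*cos(d)))/((d - 3)^2*(d - 7*cos(d))^2)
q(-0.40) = -0.12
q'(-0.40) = 0.28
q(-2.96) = 0.17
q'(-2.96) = 0.25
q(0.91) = 0.80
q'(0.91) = 2.58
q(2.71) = -1.98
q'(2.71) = -4.29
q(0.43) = 0.19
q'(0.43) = 0.63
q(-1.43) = -0.69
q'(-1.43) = 1.71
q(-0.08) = -0.03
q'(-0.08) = 0.31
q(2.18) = -1.40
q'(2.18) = 0.30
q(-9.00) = -0.36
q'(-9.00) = 0.09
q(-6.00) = -0.04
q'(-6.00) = 0.05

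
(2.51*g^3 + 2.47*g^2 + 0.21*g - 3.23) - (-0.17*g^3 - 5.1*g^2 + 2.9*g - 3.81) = 2.68*g^3 + 7.57*g^2 - 2.69*g + 0.58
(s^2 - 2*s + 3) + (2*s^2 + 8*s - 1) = 3*s^2 + 6*s + 2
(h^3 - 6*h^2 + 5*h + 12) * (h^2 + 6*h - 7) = h^5 - 38*h^3 + 84*h^2 + 37*h - 84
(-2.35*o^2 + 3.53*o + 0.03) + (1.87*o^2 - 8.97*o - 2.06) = -0.48*o^2 - 5.44*o - 2.03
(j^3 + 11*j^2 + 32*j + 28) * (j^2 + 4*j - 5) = j^5 + 15*j^4 + 71*j^3 + 101*j^2 - 48*j - 140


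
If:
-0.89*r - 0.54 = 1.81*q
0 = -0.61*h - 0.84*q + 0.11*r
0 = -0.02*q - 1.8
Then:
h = 156.83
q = -90.00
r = 182.43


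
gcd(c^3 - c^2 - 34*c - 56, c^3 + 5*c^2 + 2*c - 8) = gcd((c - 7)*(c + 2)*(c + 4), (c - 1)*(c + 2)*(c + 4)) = c^2 + 6*c + 8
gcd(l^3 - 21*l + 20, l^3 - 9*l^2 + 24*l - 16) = l^2 - 5*l + 4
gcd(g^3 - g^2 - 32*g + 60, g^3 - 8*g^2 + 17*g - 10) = g^2 - 7*g + 10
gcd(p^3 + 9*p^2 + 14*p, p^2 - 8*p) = p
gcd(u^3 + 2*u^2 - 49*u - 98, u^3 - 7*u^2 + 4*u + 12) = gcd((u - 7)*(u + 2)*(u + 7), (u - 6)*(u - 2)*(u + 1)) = 1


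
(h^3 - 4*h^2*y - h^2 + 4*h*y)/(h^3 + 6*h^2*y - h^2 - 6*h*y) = (h - 4*y)/(h + 6*y)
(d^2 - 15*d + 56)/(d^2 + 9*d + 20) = (d^2 - 15*d + 56)/(d^2 + 9*d + 20)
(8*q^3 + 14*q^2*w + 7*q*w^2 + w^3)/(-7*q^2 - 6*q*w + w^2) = (-8*q^2 - 6*q*w - w^2)/(7*q - w)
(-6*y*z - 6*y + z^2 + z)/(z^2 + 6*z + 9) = (-6*y*z - 6*y + z^2 + z)/(z^2 + 6*z + 9)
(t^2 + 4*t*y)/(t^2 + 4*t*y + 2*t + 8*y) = t/(t + 2)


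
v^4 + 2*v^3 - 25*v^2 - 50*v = v*(v - 5)*(v + 2)*(v + 5)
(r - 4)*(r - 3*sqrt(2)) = r^2 - 3*sqrt(2)*r - 4*r + 12*sqrt(2)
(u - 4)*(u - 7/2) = u^2 - 15*u/2 + 14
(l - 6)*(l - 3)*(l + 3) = l^3 - 6*l^2 - 9*l + 54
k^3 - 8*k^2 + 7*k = k*(k - 7)*(k - 1)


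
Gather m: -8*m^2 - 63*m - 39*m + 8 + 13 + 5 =-8*m^2 - 102*m + 26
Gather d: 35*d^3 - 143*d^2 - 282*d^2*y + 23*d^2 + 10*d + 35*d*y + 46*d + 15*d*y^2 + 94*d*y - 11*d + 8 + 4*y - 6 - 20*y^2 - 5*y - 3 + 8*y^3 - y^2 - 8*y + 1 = 35*d^3 + d^2*(-282*y - 120) + d*(15*y^2 + 129*y + 45) + 8*y^3 - 21*y^2 - 9*y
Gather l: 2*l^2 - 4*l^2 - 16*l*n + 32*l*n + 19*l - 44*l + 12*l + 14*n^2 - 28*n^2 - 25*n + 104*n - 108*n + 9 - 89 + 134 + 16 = -2*l^2 + l*(16*n - 13) - 14*n^2 - 29*n + 70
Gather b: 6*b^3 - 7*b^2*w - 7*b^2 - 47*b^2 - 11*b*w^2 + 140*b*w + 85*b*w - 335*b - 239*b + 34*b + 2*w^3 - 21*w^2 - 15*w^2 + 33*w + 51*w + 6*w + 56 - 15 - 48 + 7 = 6*b^3 + b^2*(-7*w - 54) + b*(-11*w^2 + 225*w - 540) + 2*w^3 - 36*w^2 + 90*w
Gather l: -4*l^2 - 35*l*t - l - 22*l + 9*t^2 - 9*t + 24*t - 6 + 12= -4*l^2 + l*(-35*t - 23) + 9*t^2 + 15*t + 6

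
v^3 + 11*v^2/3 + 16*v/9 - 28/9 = (v - 2/3)*(v + 2)*(v + 7/3)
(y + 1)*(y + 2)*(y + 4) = y^3 + 7*y^2 + 14*y + 8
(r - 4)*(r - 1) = r^2 - 5*r + 4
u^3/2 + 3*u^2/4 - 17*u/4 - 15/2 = (u/2 + 1)*(u - 3)*(u + 5/2)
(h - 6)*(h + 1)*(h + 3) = h^3 - 2*h^2 - 21*h - 18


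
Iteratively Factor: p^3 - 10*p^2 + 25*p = (p - 5)*(p^2 - 5*p) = (p - 5)^2*(p)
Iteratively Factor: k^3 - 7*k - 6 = (k + 2)*(k^2 - 2*k - 3) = (k - 3)*(k + 2)*(k + 1)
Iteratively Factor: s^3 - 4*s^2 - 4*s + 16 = (s - 2)*(s^2 - 2*s - 8) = (s - 4)*(s - 2)*(s + 2)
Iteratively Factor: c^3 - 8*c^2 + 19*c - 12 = (c - 1)*(c^2 - 7*c + 12) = (c - 4)*(c - 1)*(c - 3)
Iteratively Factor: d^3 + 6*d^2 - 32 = (d - 2)*(d^2 + 8*d + 16) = (d - 2)*(d + 4)*(d + 4)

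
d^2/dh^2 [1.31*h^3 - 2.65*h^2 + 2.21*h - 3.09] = 7.86*h - 5.3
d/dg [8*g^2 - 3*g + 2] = 16*g - 3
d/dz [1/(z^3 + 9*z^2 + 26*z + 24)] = (-3*z^2 - 18*z - 26)/(z^3 + 9*z^2 + 26*z + 24)^2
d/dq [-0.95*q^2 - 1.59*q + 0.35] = -1.9*q - 1.59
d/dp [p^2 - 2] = 2*p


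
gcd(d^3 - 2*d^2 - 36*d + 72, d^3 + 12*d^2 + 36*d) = d + 6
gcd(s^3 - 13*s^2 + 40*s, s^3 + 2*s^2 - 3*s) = s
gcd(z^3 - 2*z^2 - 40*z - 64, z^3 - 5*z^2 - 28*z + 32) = z^2 - 4*z - 32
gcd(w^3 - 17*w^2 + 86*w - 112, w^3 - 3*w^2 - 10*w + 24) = w - 2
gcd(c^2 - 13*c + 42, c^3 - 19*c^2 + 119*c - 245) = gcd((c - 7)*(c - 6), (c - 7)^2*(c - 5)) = c - 7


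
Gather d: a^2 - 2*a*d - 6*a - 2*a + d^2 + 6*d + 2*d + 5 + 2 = a^2 - 8*a + d^2 + d*(8 - 2*a) + 7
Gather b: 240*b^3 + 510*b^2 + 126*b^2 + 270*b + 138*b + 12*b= 240*b^3 + 636*b^2 + 420*b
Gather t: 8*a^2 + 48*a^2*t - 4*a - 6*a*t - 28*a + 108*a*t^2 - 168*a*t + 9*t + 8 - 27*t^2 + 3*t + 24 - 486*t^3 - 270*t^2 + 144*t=8*a^2 - 32*a - 486*t^3 + t^2*(108*a - 297) + t*(48*a^2 - 174*a + 156) + 32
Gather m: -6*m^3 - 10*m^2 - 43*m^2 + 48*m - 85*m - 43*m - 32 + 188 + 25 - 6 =-6*m^3 - 53*m^2 - 80*m + 175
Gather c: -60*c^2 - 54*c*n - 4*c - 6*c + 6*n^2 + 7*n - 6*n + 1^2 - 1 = -60*c^2 + c*(-54*n - 10) + 6*n^2 + n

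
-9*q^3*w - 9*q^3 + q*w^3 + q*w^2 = (-3*q + w)*(3*q + w)*(q*w + q)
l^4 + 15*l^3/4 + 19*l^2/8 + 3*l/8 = l*(l + 1/4)*(l + 1/2)*(l + 3)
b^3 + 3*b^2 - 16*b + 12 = (b - 2)*(b - 1)*(b + 6)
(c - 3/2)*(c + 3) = c^2 + 3*c/2 - 9/2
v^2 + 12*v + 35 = (v + 5)*(v + 7)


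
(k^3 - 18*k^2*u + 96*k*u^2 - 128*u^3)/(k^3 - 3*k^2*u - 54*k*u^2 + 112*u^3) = (k - 8*u)/(k + 7*u)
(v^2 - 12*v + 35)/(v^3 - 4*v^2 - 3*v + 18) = (v^2 - 12*v + 35)/(v^3 - 4*v^2 - 3*v + 18)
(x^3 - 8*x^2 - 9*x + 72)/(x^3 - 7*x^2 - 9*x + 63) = (x - 8)/(x - 7)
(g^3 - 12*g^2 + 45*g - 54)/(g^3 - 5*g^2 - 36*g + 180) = (g^2 - 6*g + 9)/(g^2 + g - 30)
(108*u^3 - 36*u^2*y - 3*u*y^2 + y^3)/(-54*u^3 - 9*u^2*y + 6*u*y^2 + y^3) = (-6*u + y)/(3*u + y)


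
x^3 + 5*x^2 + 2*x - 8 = (x - 1)*(x + 2)*(x + 4)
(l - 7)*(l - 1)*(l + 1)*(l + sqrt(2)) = l^4 - 7*l^3 + sqrt(2)*l^3 - 7*sqrt(2)*l^2 - l^2 - sqrt(2)*l + 7*l + 7*sqrt(2)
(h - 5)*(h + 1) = h^2 - 4*h - 5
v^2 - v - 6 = (v - 3)*(v + 2)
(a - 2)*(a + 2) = a^2 - 4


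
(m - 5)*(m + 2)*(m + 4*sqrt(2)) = m^3 - 3*m^2 + 4*sqrt(2)*m^2 - 12*sqrt(2)*m - 10*m - 40*sqrt(2)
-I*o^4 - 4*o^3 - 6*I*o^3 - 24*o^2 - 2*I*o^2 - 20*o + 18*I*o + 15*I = (o + 5)*(o - 3*I)*(o - I)*(-I*o - I)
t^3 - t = t*(t - 1)*(t + 1)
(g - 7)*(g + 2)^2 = g^3 - 3*g^2 - 24*g - 28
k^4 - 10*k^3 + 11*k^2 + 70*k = k*(k - 7)*(k - 5)*(k + 2)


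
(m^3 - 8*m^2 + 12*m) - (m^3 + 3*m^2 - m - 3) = -11*m^2 + 13*m + 3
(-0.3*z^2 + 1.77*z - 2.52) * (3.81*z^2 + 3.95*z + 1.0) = -1.143*z^4 + 5.5587*z^3 - 2.9097*z^2 - 8.184*z - 2.52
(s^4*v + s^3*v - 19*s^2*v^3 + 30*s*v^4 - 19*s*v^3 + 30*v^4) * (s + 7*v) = s^5*v + 7*s^4*v^2 + s^4*v - 19*s^3*v^3 + 7*s^3*v^2 - 103*s^2*v^4 - 19*s^2*v^3 + 210*s*v^5 - 103*s*v^4 + 210*v^5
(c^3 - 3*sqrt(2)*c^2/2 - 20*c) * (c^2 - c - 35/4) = c^5 - 3*sqrt(2)*c^4/2 - c^4 - 115*c^3/4 + 3*sqrt(2)*c^3/2 + 105*sqrt(2)*c^2/8 + 20*c^2 + 175*c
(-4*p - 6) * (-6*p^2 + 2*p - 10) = 24*p^3 + 28*p^2 + 28*p + 60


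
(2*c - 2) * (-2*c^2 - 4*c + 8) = -4*c^3 - 4*c^2 + 24*c - 16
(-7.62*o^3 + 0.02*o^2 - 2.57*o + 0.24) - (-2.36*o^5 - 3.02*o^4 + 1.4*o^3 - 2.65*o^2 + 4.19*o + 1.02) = 2.36*o^5 + 3.02*o^4 - 9.02*o^3 + 2.67*o^2 - 6.76*o - 0.78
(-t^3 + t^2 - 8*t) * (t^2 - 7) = -t^5 + t^4 - t^3 - 7*t^2 + 56*t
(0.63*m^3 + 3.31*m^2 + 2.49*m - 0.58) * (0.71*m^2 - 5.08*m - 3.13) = 0.4473*m^5 - 0.8503*m^4 - 17.0188*m^3 - 23.4213*m^2 - 4.8473*m + 1.8154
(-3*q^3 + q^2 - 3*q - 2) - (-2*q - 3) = -3*q^3 + q^2 - q + 1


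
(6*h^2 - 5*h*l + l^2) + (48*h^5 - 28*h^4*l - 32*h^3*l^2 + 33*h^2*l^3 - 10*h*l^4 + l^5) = 48*h^5 - 28*h^4*l - 32*h^3*l^2 + 33*h^2*l^3 + 6*h^2 - 10*h*l^4 - 5*h*l + l^5 + l^2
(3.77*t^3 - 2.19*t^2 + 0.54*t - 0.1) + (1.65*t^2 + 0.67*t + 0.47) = 3.77*t^3 - 0.54*t^2 + 1.21*t + 0.37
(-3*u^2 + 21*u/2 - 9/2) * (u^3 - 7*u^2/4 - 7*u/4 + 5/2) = -3*u^5 + 63*u^4/4 - 141*u^3/8 - 18*u^2 + 273*u/8 - 45/4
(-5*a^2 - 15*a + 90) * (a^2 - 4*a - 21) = -5*a^4 + 5*a^3 + 255*a^2 - 45*a - 1890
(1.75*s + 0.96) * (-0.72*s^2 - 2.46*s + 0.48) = -1.26*s^3 - 4.9962*s^2 - 1.5216*s + 0.4608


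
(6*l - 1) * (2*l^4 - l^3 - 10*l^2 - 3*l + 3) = 12*l^5 - 8*l^4 - 59*l^3 - 8*l^2 + 21*l - 3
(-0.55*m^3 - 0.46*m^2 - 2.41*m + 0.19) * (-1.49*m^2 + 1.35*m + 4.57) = 0.8195*m^5 - 0.0571000000000002*m^4 + 0.456399999999999*m^3 - 5.6388*m^2 - 10.7572*m + 0.8683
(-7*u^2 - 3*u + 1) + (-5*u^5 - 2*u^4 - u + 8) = -5*u^5 - 2*u^4 - 7*u^2 - 4*u + 9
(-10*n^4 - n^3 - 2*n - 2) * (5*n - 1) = -50*n^5 + 5*n^4 + n^3 - 10*n^2 - 8*n + 2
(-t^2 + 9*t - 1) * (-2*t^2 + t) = 2*t^4 - 19*t^3 + 11*t^2 - t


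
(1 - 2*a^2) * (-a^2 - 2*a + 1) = 2*a^4 + 4*a^3 - 3*a^2 - 2*a + 1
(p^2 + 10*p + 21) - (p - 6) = p^2 + 9*p + 27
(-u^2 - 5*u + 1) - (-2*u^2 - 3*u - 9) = u^2 - 2*u + 10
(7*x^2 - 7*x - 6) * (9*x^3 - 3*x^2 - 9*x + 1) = 63*x^5 - 84*x^4 - 96*x^3 + 88*x^2 + 47*x - 6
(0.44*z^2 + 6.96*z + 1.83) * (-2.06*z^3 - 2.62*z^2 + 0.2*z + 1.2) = -0.9064*z^5 - 15.4904*z^4 - 21.917*z^3 - 2.8746*z^2 + 8.718*z + 2.196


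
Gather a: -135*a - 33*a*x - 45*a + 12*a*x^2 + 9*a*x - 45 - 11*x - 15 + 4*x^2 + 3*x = a*(12*x^2 - 24*x - 180) + 4*x^2 - 8*x - 60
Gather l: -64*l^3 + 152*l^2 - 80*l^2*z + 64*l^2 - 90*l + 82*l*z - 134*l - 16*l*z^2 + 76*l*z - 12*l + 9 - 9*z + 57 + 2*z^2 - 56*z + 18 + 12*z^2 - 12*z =-64*l^3 + l^2*(216 - 80*z) + l*(-16*z^2 + 158*z - 236) + 14*z^2 - 77*z + 84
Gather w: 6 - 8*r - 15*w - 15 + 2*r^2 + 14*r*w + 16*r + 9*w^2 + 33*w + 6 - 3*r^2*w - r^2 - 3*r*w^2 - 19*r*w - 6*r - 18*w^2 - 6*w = r^2 + 2*r + w^2*(-3*r - 9) + w*(-3*r^2 - 5*r + 12) - 3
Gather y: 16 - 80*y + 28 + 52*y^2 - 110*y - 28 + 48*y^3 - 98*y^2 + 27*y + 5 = 48*y^3 - 46*y^2 - 163*y + 21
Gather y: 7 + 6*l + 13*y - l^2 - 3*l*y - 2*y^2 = -l^2 + 6*l - 2*y^2 + y*(13 - 3*l) + 7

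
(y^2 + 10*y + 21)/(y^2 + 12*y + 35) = (y + 3)/(y + 5)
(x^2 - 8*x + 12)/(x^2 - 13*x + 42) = (x - 2)/(x - 7)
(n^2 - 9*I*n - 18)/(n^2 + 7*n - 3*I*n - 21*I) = (n - 6*I)/(n + 7)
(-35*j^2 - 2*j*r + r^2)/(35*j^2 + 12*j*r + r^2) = (-7*j + r)/(7*j + r)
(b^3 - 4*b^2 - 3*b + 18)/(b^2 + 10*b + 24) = (b^3 - 4*b^2 - 3*b + 18)/(b^2 + 10*b + 24)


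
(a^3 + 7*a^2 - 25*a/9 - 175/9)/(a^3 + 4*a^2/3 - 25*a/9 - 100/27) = 3*(a + 7)/(3*a + 4)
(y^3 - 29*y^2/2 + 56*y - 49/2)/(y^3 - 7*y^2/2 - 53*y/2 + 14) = (y - 7)/(y + 4)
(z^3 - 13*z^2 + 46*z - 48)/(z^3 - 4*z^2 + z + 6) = (z - 8)/(z + 1)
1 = 1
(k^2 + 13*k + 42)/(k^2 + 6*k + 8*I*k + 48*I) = (k + 7)/(k + 8*I)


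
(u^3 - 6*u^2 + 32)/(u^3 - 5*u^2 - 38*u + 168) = (u^2 - 2*u - 8)/(u^2 - u - 42)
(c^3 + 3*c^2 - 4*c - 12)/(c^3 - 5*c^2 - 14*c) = (c^2 + c - 6)/(c*(c - 7))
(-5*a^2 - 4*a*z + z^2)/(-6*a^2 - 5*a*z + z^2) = (-5*a + z)/(-6*a + z)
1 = 1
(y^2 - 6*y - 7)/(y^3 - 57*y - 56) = (y - 7)/(y^2 - y - 56)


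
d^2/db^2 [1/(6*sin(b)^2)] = (cos(2*b) + 2)/(3*sin(b)^4)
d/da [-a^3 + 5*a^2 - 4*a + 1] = -3*a^2 + 10*a - 4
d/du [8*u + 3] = 8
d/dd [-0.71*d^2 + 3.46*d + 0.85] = 3.46 - 1.42*d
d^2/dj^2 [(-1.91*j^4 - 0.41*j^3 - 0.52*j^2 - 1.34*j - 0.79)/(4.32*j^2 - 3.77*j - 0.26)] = (-71.290368*j^6 + 186.642144*j^5 - 150.007962*j^4 - 109.483602*j^3 - 95.924844*j^2 + 68.000712*j - 21.674406)/(80.621568*j^6 - 211.071744*j^5 + 169.642512*j^4 - 28.175849*j^3 - 10.209966*j^2 - 0.764556*j - 0.017576)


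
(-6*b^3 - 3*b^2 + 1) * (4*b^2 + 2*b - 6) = -24*b^5 - 24*b^4 + 30*b^3 + 22*b^2 + 2*b - 6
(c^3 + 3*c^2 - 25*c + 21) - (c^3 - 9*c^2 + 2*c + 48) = 12*c^2 - 27*c - 27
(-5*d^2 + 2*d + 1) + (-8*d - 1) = -5*d^2 - 6*d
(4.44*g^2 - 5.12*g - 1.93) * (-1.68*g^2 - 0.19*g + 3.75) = -7.4592*g^4 + 7.758*g^3 + 20.8652*g^2 - 18.8333*g - 7.2375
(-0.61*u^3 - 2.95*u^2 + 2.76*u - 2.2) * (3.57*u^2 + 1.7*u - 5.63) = -2.1777*u^5 - 11.5685*u^4 + 8.2725*u^3 + 13.4465*u^2 - 19.2788*u + 12.386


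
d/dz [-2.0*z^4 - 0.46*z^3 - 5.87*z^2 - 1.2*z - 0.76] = -8.0*z^3 - 1.38*z^2 - 11.74*z - 1.2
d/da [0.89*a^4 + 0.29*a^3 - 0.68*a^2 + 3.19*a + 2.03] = 3.56*a^3 + 0.87*a^2 - 1.36*a + 3.19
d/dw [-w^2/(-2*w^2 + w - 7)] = w*(14 - w)/(4*w^4 - 4*w^3 + 29*w^2 - 14*w + 49)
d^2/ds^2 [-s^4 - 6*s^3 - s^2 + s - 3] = -12*s^2 - 36*s - 2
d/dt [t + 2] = 1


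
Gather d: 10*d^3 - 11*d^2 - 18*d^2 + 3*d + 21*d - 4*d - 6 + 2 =10*d^3 - 29*d^2 + 20*d - 4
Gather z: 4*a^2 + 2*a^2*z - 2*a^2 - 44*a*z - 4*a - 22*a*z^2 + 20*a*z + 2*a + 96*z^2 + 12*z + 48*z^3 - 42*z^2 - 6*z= 2*a^2 - 2*a + 48*z^3 + z^2*(54 - 22*a) + z*(2*a^2 - 24*a + 6)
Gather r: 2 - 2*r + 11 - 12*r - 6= 7 - 14*r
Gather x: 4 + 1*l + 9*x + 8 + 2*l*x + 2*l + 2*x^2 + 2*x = 3*l + 2*x^2 + x*(2*l + 11) + 12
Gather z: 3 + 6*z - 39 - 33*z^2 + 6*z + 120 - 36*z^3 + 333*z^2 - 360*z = -36*z^3 + 300*z^2 - 348*z + 84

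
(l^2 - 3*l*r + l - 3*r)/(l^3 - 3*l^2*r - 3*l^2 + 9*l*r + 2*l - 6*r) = (l + 1)/(l^2 - 3*l + 2)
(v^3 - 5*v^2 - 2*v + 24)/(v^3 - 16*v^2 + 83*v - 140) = (v^2 - v - 6)/(v^2 - 12*v + 35)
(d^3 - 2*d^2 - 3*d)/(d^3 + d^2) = (d - 3)/d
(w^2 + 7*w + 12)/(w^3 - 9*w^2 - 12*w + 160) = (w + 3)/(w^2 - 13*w + 40)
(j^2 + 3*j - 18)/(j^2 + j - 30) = (j - 3)/(j - 5)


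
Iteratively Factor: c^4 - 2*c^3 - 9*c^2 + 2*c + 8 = (c + 2)*(c^3 - 4*c^2 - c + 4) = (c - 1)*(c + 2)*(c^2 - 3*c - 4) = (c - 1)*(c + 1)*(c + 2)*(c - 4)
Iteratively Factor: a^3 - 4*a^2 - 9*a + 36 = (a + 3)*(a^2 - 7*a + 12) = (a - 4)*(a + 3)*(a - 3)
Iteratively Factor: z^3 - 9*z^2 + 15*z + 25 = (z - 5)*(z^2 - 4*z - 5) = (z - 5)*(z + 1)*(z - 5)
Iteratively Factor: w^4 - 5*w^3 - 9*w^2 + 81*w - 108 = (w - 3)*(w^3 - 2*w^2 - 15*w + 36) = (w - 3)*(w + 4)*(w^2 - 6*w + 9) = (w - 3)^2*(w + 4)*(w - 3)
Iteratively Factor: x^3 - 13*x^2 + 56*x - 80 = (x - 4)*(x^2 - 9*x + 20) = (x - 5)*(x - 4)*(x - 4)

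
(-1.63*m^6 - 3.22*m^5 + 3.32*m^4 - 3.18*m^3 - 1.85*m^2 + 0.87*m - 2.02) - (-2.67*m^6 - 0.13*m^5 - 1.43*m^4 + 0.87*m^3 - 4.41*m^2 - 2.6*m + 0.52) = 1.04*m^6 - 3.09*m^5 + 4.75*m^4 - 4.05*m^3 + 2.56*m^2 + 3.47*m - 2.54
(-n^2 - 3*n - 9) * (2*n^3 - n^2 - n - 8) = -2*n^5 - 5*n^4 - 14*n^3 + 20*n^2 + 33*n + 72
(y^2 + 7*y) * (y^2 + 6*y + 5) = y^4 + 13*y^3 + 47*y^2 + 35*y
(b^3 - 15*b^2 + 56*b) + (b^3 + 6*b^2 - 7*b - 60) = 2*b^3 - 9*b^2 + 49*b - 60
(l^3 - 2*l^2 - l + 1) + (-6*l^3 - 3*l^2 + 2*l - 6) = -5*l^3 - 5*l^2 + l - 5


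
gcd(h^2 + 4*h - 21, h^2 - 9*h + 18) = h - 3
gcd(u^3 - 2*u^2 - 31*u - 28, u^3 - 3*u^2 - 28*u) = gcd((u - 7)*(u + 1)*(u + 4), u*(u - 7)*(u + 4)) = u^2 - 3*u - 28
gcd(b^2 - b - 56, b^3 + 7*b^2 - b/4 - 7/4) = b + 7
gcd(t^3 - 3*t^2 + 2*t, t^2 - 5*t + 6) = t - 2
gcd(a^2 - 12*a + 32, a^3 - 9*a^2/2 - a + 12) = a - 4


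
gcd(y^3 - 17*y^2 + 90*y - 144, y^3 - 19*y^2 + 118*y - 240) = y^2 - 14*y + 48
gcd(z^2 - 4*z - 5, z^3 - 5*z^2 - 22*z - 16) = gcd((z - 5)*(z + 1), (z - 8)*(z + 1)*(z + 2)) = z + 1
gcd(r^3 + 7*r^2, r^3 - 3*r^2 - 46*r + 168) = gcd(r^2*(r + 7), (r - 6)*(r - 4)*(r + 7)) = r + 7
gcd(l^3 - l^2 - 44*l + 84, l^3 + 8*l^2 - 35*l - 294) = l^2 + l - 42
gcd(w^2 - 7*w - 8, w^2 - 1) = w + 1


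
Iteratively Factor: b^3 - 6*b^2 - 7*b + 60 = (b + 3)*(b^2 - 9*b + 20) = (b - 5)*(b + 3)*(b - 4)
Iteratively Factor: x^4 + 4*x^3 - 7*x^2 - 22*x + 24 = (x + 4)*(x^3 - 7*x + 6) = (x - 1)*(x + 4)*(x^2 + x - 6) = (x - 2)*(x - 1)*(x + 4)*(x + 3)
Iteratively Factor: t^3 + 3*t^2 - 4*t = (t - 1)*(t^2 + 4*t) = (t - 1)*(t + 4)*(t)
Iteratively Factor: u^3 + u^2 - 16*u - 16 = (u + 1)*(u^2 - 16) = (u - 4)*(u + 1)*(u + 4)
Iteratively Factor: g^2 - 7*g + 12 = (g - 3)*(g - 4)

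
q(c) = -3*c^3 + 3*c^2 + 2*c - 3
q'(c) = -9*c^2 + 6*c + 2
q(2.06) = -12.37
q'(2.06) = -23.83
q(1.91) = -9.14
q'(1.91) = -19.37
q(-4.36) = 293.95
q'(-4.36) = -195.25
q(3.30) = -71.54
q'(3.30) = -76.21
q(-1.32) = 6.49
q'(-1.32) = -21.60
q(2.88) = -44.02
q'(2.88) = -55.37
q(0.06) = -2.87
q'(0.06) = 2.33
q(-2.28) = 43.59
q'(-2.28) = -58.47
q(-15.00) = 10767.00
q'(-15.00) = -2113.00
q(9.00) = -1929.00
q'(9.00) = -673.00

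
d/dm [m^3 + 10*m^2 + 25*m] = 3*m^2 + 20*m + 25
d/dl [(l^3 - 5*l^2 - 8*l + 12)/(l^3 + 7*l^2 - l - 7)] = 2*(6*l^2 + 19*l + 34)/(l^4 + 16*l^3 + 78*l^2 + 112*l + 49)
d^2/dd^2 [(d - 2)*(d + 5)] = 2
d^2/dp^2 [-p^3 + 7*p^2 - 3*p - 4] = 14 - 6*p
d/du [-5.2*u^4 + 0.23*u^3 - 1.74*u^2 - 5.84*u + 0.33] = -20.8*u^3 + 0.69*u^2 - 3.48*u - 5.84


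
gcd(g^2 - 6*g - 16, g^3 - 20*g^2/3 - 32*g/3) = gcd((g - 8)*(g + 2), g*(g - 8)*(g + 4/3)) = g - 8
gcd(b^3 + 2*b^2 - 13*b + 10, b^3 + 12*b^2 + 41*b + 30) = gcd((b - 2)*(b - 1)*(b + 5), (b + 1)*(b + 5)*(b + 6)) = b + 5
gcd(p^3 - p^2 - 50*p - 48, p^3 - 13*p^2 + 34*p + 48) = p^2 - 7*p - 8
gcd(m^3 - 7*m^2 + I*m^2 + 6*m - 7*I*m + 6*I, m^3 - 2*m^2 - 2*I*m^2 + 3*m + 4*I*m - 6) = m + I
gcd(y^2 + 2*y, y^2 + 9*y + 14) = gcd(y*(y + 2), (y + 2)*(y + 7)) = y + 2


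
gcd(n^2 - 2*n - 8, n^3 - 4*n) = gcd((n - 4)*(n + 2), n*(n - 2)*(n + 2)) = n + 2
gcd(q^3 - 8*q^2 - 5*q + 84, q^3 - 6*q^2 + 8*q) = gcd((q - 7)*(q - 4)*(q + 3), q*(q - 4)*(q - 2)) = q - 4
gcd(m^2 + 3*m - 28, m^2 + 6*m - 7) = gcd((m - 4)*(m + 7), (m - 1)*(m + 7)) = m + 7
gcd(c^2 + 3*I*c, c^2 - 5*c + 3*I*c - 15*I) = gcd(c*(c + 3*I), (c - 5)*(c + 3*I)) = c + 3*I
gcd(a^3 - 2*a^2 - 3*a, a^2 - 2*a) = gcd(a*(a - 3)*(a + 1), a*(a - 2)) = a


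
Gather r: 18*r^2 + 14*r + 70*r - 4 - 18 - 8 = 18*r^2 + 84*r - 30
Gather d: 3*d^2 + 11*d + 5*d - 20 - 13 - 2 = 3*d^2 + 16*d - 35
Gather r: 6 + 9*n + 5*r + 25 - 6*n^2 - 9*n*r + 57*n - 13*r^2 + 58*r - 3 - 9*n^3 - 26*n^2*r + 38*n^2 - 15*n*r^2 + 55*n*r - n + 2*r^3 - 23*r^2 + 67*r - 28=-9*n^3 + 32*n^2 + 65*n + 2*r^3 + r^2*(-15*n - 36) + r*(-26*n^2 + 46*n + 130)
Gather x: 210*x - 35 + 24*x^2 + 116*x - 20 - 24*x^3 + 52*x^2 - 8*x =-24*x^3 + 76*x^2 + 318*x - 55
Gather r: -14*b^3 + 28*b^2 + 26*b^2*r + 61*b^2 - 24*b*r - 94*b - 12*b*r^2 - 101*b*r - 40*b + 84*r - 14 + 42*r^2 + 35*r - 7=-14*b^3 + 89*b^2 - 134*b + r^2*(42 - 12*b) + r*(26*b^2 - 125*b + 119) - 21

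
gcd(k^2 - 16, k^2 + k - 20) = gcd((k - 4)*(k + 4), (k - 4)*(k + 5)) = k - 4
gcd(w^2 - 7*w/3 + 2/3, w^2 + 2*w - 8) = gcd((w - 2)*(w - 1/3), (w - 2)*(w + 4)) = w - 2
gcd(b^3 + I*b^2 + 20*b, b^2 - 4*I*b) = b^2 - 4*I*b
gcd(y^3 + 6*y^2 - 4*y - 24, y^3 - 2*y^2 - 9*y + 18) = y - 2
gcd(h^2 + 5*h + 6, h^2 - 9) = h + 3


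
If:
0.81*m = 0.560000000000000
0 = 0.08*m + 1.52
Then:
No Solution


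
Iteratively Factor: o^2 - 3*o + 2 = (o - 1)*(o - 2)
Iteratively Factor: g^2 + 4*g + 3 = (g + 3)*(g + 1)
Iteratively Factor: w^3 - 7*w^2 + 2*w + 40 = (w + 2)*(w^2 - 9*w + 20) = (w - 4)*(w + 2)*(w - 5)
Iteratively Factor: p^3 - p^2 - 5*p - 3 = (p + 1)*(p^2 - 2*p - 3) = (p + 1)^2*(p - 3)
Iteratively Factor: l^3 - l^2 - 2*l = (l - 2)*(l^2 + l) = l*(l - 2)*(l + 1)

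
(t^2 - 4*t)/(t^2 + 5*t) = (t - 4)/(t + 5)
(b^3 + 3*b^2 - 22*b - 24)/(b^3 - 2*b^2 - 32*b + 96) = (b + 1)/(b - 4)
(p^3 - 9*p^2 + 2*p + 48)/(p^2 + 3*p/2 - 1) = 2*(p^2 - 11*p + 24)/(2*p - 1)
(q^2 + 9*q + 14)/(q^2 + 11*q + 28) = (q + 2)/(q + 4)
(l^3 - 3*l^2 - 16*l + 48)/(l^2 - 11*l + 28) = (l^2 + l - 12)/(l - 7)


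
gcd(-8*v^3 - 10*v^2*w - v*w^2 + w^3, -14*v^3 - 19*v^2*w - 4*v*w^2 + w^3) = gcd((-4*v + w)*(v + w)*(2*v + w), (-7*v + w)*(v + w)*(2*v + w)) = 2*v^2 + 3*v*w + w^2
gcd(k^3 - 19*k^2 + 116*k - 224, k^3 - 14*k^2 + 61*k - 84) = k^2 - 11*k + 28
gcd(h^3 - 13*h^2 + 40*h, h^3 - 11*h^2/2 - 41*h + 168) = h - 8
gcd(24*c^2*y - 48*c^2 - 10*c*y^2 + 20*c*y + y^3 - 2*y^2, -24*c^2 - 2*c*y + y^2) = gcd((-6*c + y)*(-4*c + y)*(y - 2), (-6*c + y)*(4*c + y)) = -6*c + y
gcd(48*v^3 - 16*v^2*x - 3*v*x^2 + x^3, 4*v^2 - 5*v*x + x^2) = -4*v + x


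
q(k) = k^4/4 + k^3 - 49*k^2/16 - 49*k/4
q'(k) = k^3 + 3*k^2 - 49*k/8 - 49/4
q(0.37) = -4.90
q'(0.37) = -14.05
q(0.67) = -9.23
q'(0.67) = -14.71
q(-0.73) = 6.99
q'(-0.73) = -6.57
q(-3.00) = 2.44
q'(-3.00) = 6.12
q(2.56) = -23.92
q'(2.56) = 8.51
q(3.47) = -1.36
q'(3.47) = 44.40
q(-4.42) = 3.38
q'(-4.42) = -12.92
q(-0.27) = 3.07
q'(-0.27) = -10.40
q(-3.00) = 2.44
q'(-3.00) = 6.12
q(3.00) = -17.06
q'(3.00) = 23.38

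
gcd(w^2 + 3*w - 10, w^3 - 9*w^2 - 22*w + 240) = w + 5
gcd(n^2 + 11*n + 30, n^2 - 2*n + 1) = 1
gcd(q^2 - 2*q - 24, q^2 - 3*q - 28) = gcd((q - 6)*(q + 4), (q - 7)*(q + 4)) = q + 4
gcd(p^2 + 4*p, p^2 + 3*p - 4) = p + 4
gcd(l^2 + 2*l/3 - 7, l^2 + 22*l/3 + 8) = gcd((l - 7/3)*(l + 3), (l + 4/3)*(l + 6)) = 1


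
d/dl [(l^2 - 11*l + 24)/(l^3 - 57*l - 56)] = (-l^2 + 6*l + 31)/(l^4 + 16*l^3 + 78*l^2 + 112*l + 49)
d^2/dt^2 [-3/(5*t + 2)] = -150/(5*t + 2)^3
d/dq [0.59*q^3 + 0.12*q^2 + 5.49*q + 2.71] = 1.77*q^2 + 0.24*q + 5.49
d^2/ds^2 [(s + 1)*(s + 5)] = 2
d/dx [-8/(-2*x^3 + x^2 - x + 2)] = 8*(-6*x^2 + 2*x - 1)/(2*x^3 - x^2 + x - 2)^2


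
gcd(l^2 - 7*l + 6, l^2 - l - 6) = 1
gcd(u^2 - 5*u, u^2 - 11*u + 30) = u - 5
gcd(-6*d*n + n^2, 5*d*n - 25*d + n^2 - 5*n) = 1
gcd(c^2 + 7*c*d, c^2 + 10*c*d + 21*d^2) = c + 7*d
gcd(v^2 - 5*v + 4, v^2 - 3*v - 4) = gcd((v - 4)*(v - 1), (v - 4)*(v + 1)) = v - 4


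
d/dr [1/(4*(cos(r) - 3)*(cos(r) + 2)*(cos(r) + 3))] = (-3*sin(r)^2 + 4*cos(r) - 6)*sin(r)/(4*(cos(r) - 3)^2*(cos(r) + 2)^2*(cos(r) + 3)^2)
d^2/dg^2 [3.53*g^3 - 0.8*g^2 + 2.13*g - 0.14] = 21.18*g - 1.6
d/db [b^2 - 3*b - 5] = 2*b - 3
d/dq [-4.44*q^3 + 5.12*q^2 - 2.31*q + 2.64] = -13.32*q^2 + 10.24*q - 2.31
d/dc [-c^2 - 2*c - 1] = -2*c - 2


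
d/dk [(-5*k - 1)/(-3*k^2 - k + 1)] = (15*k^2 + 5*k - (5*k + 1)*(6*k + 1) - 5)/(3*k^2 + k - 1)^2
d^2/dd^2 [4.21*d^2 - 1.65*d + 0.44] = 8.42000000000000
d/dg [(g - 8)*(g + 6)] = 2*g - 2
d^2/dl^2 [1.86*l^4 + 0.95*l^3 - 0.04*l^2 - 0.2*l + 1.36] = 22.32*l^2 + 5.7*l - 0.08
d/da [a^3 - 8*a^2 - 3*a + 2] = 3*a^2 - 16*a - 3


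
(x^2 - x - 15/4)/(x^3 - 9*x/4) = (2*x - 5)/(x*(2*x - 3))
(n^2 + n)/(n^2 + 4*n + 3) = n/(n + 3)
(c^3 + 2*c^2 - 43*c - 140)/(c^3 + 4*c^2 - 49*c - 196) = (c + 5)/(c + 7)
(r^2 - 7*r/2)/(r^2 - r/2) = (2*r - 7)/(2*r - 1)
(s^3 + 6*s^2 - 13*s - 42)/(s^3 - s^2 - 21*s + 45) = (s^2 + 9*s + 14)/(s^2 + 2*s - 15)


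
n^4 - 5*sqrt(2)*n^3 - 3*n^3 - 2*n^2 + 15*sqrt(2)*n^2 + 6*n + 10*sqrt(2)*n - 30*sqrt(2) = (n - 3)*(n - 5*sqrt(2))*(n - sqrt(2))*(n + sqrt(2))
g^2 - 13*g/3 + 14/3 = (g - 7/3)*(g - 2)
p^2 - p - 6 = (p - 3)*(p + 2)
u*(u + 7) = u^2 + 7*u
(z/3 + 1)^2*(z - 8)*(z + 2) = z^4/9 - 43*z^2/9 - 50*z/3 - 16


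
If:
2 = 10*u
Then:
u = 1/5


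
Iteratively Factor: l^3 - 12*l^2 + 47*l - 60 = (l - 5)*(l^2 - 7*l + 12) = (l - 5)*(l - 3)*(l - 4)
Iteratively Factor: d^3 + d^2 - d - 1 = (d - 1)*(d^2 + 2*d + 1) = (d - 1)*(d + 1)*(d + 1)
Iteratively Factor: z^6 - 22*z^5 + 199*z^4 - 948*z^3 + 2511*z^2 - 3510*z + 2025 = (z - 3)*(z^5 - 19*z^4 + 142*z^3 - 522*z^2 + 945*z - 675) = (z - 5)*(z - 3)*(z^4 - 14*z^3 + 72*z^2 - 162*z + 135) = (z - 5)^2*(z - 3)*(z^3 - 9*z^2 + 27*z - 27) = (z - 5)^2*(z - 3)^2*(z^2 - 6*z + 9) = (z - 5)^2*(z - 3)^3*(z - 3)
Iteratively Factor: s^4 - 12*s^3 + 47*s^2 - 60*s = (s - 4)*(s^3 - 8*s^2 + 15*s) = (s - 4)*(s - 3)*(s^2 - 5*s) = s*(s - 4)*(s - 3)*(s - 5)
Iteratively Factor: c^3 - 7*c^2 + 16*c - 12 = (c - 2)*(c^2 - 5*c + 6) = (c - 2)^2*(c - 3)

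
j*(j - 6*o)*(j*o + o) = j^3*o - 6*j^2*o^2 + j^2*o - 6*j*o^2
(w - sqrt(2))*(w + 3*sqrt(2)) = w^2 + 2*sqrt(2)*w - 6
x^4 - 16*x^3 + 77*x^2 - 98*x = x*(x - 7)^2*(x - 2)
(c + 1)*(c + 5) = c^2 + 6*c + 5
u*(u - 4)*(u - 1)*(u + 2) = u^4 - 3*u^3 - 6*u^2 + 8*u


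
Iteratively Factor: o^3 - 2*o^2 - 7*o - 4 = (o + 1)*(o^2 - 3*o - 4) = (o - 4)*(o + 1)*(o + 1)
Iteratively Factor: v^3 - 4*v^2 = (v)*(v^2 - 4*v) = v*(v - 4)*(v)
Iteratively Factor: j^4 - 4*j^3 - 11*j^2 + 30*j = (j - 2)*(j^3 - 2*j^2 - 15*j) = j*(j - 2)*(j^2 - 2*j - 15) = j*(j - 5)*(j - 2)*(j + 3)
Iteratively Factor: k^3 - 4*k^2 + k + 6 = (k - 2)*(k^2 - 2*k - 3) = (k - 3)*(k - 2)*(k + 1)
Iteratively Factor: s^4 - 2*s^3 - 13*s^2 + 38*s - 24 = (s + 4)*(s^3 - 6*s^2 + 11*s - 6) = (s - 3)*(s + 4)*(s^2 - 3*s + 2) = (s - 3)*(s - 1)*(s + 4)*(s - 2)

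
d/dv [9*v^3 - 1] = 27*v^2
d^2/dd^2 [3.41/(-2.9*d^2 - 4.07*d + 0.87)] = (57.3562*d^2 + 80.49646*d - 3.41*(5.8*d + 4.07)*(11.6*d + 8.14) - 17.20686)/(2.9*d^2 + 4.07*d - 0.87)^3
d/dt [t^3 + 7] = 3*t^2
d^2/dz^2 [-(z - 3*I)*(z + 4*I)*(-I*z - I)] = 2*I*(3*z + 1 + I)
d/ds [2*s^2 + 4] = 4*s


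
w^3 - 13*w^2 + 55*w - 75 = (w - 5)^2*(w - 3)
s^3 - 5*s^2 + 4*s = s*(s - 4)*(s - 1)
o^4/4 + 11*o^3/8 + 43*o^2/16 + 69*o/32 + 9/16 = (o/2 + 1/4)*(o/2 + 1)*(o + 3/2)^2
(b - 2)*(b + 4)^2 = b^3 + 6*b^2 - 32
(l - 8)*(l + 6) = l^2 - 2*l - 48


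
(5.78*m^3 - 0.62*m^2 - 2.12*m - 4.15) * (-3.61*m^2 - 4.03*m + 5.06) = -20.8658*m^5 - 21.0552*m^4 + 39.3986*m^3 + 20.3879*m^2 + 5.9973*m - 20.999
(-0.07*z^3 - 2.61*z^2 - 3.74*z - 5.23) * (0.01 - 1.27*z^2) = 0.0889*z^5 + 3.3147*z^4 + 4.7491*z^3 + 6.616*z^2 - 0.0374*z - 0.0523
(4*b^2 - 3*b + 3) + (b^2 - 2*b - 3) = 5*b^2 - 5*b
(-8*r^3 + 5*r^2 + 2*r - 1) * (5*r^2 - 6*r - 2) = -40*r^5 + 73*r^4 - 4*r^3 - 27*r^2 + 2*r + 2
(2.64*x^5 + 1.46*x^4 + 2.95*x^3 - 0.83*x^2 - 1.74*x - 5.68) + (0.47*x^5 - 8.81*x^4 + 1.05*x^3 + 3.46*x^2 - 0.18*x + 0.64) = 3.11*x^5 - 7.35*x^4 + 4.0*x^3 + 2.63*x^2 - 1.92*x - 5.04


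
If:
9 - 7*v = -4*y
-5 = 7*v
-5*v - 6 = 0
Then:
No Solution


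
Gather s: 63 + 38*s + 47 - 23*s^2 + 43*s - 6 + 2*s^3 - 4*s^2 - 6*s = 2*s^3 - 27*s^2 + 75*s + 104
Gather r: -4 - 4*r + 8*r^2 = 8*r^2 - 4*r - 4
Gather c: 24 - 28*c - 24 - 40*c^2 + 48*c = -40*c^2 + 20*c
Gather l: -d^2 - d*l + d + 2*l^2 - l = -d^2 + d + 2*l^2 + l*(-d - 1)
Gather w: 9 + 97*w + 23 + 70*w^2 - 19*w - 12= 70*w^2 + 78*w + 20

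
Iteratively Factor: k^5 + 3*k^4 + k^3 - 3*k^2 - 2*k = (k + 1)*(k^4 + 2*k^3 - k^2 - 2*k) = (k + 1)^2*(k^3 + k^2 - 2*k) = k*(k + 1)^2*(k^2 + k - 2) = k*(k + 1)^2*(k + 2)*(k - 1)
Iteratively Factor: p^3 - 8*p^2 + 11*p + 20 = (p - 4)*(p^2 - 4*p - 5) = (p - 4)*(p + 1)*(p - 5)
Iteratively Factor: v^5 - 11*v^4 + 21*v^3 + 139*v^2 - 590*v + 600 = (v - 3)*(v^4 - 8*v^3 - 3*v^2 + 130*v - 200) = (v - 3)*(v - 2)*(v^3 - 6*v^2 - 15*v + 100) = (v - 5)*(v - 3)*(v - 2)*(v^2 - v - 20) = (v - 5)*(v - 3)*(v - 2)*(v + 4)*(v - 5)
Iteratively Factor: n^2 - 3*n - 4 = (n - 4)*(n + 1)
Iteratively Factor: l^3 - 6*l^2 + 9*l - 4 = (l - 1)*(l^2 - 5*l + 4) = (l - 4)*(l - 1)*(l - 1)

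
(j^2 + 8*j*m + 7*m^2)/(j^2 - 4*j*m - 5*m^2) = (j + 7*m)/(j - 5*m)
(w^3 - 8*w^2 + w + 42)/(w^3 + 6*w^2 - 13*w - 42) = (w - 7)/(w + 7)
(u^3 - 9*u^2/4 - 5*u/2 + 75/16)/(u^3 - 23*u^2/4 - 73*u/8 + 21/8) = (8*u^2 - 30*u + 25)/(2*(4*u^2 - 29*u + 7))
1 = 1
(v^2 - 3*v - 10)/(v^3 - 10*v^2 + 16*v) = (v^2 - 3*v - 10)/(v*(v^2 - 10*v + 16))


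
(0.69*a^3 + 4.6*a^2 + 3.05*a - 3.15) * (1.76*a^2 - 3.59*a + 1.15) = 1.2144*a^5 + 5.6189*a^4 - 10.3525*a^3 - 11.2035*a^2 + 14.816*a - 3.6225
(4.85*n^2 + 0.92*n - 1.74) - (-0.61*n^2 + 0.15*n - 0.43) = 5.46*n^2 + 0.77*n - 1.31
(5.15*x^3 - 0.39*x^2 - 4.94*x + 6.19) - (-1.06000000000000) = 5.15*x^3 - 0.39*x^2 - 4.94*x + 7.25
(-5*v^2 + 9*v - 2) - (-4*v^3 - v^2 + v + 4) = 4*v^3 - 4*v^2 + 8*v - 6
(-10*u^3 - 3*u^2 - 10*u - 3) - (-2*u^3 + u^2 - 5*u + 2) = -8*u^3 - 4*u^2 - 5*u - 5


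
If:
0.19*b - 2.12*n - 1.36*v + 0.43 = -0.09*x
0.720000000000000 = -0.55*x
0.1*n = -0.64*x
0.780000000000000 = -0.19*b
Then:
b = -4.11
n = 8.38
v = -13.40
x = -1.31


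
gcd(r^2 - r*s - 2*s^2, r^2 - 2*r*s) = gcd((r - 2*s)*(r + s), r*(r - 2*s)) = r - 2*s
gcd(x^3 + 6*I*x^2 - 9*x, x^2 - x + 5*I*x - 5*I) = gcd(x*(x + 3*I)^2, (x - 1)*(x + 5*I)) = 1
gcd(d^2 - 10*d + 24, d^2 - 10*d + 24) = d^2 - 10*d + 24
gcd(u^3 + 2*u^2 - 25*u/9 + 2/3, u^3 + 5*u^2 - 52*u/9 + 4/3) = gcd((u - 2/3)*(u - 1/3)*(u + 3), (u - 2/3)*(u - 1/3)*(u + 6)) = u^2 - u + 2/9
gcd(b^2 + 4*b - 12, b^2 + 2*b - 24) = b + 6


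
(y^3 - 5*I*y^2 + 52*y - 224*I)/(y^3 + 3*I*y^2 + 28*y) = (y - 8*I)/y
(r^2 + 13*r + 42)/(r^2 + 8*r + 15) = (r^2 + 13*r + 42)/(r^2 + 8*r + 15)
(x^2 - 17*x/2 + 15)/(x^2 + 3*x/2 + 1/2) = (2*x^2 - 17*x + 30)/(2*x^2 + 3*x + 1)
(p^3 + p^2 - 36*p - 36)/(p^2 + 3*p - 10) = (p^3 + p^2 - 36*p - 36)/(p^2 + 3*p - 10)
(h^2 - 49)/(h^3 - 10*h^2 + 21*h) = (h + 7)/(h*(h - 3))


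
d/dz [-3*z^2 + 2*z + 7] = 2 - 6*z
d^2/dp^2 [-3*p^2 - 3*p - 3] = -6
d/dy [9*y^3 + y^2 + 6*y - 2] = 27*y^2 + 2*y + 6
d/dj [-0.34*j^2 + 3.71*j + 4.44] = 3.71 - 0.68*j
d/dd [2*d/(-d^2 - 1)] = 2*(d^2 - 1)/(d^2 + 1)^2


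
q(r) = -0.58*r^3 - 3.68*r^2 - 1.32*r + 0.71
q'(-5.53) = -13.83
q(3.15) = -58.09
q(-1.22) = -2.10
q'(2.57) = -31.73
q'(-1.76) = 6.24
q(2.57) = -36.83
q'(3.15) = -41.77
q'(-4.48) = -3.27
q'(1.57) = -17.16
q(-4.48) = -15.08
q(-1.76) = -5.20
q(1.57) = -12.68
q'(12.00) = -340.20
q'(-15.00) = -282.42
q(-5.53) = -6.44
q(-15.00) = 1150.01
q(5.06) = -175.33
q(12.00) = -1547.29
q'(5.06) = -83.11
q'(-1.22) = 5.07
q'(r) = -1.74*r^2 - 7.36*r - 1.32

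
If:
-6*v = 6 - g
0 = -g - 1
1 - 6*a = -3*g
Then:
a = -1/3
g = -1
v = -7/6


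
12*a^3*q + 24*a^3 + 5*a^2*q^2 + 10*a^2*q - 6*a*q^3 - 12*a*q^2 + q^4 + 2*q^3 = (-4*a + q)*(-3*a + q)*(a + q)*(q + 2)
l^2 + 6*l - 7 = (l - 1)*(l + 7)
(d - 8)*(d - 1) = d^2 - 9*d + 8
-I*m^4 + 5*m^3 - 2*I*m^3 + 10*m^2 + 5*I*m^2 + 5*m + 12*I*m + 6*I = (m + 1)*(m + 2*I)*(m + 3*I)*(-I*m - I)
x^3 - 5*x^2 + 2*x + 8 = (x - 4)*(x - 2)*(x + 1)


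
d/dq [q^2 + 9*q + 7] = 2*q + 9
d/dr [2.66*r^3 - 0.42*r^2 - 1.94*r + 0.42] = 7.98*r^2 - 0.84*r - 1.94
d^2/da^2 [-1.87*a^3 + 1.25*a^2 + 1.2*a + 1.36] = 2.5 - 11.22*a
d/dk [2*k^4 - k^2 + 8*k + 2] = 8*k^3 - 2*k + 8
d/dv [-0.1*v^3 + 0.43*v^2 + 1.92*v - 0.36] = -0.3*v^2 + 0.86*v + 1.92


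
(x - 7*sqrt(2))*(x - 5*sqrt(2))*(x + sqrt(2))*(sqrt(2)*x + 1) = sqrt(2)*x^4 - 21*x^3 + 35*sqrt(2)*x^2 + 186*x + 70*sqrt(2)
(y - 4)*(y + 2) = y^2 - 2*y - 8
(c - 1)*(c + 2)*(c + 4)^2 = c^4 + 9*c^3 + 22*c^2 - 32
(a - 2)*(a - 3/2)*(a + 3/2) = a^3 - 2*a^2 - 9*a/4 + 9/2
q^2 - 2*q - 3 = (q - 3)*(q + 1)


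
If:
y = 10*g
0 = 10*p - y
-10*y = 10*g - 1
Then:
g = 1/110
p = 1/110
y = 1/11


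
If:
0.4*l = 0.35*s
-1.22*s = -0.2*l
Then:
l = 0.00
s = 0.00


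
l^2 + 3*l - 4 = (l - 1)*(l + 4)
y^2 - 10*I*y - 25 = (y - 5*I)^2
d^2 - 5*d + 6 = (d - 3)*(d - 2)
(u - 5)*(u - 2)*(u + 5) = u^3 - 2*u^2 - 25*u + 50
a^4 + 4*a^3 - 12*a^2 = a^2*(a - 2)*(a + 6)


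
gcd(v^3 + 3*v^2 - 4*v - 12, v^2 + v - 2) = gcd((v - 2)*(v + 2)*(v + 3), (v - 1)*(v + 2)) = v + 2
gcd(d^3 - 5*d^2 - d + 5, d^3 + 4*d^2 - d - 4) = d^2 - 1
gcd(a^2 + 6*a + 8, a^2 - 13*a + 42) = 1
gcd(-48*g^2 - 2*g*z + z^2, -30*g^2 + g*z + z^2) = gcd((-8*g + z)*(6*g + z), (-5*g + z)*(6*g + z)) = 6*g + z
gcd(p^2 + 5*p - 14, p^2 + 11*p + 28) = p + 7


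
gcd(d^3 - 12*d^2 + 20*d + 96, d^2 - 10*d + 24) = d - 6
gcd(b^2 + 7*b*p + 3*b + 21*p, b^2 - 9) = b + 3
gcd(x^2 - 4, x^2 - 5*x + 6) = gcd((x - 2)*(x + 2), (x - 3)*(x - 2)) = x - 2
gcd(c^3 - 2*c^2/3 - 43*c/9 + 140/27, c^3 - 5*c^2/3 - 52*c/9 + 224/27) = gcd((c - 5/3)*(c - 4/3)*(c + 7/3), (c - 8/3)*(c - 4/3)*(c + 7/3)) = c^2 + c - 28/9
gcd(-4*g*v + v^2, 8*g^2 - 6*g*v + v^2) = -4*g + v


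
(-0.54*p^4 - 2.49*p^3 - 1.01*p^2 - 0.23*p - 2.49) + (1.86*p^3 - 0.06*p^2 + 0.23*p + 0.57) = -0.54*p^4 - 0.63*p^3 - 1.07*p^2 - 1.92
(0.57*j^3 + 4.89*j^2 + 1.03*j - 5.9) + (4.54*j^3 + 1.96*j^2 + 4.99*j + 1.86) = 5.11*j^3 + 6.85*j^2 + 6.02*j - 4.04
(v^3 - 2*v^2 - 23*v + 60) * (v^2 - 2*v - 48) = v^5 - 4*v^4 - 67*v^3 + 202*v^2 + 984*v - 2880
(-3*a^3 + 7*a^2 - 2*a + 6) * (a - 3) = -3*a^4 + 16*a^3 - 23*a^2 + 12*a - 18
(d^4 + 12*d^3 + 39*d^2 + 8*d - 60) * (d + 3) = d^5 + 15*d^4 + 75*d^3 + 125*d^2 - 36*d - 180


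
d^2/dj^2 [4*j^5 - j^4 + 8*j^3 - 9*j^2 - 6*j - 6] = 80*j^3 - 12*j^2 + 48*j - 18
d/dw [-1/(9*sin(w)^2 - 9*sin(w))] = (2/tan(w) - cos(w)/sin(w)^2)/(9*(sin(w) - 1)^2)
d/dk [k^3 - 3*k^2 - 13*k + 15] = 3*k^2 - 6*k - 13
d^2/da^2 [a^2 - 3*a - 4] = 2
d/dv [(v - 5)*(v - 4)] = 2*v - 9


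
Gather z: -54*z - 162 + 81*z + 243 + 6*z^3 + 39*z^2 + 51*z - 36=6*z^3 + 39*z^2 + 78*z + 45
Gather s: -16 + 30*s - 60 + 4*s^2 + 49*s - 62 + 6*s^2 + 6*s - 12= 10*s^2 + 85*s - 150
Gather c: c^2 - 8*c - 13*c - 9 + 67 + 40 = c^2 - 21*c + 98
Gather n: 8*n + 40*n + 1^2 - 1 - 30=48*n - 30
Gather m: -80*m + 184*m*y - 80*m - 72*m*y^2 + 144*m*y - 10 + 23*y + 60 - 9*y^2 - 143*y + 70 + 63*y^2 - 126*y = m*(-72*y^2 + 328*y - 160) + 54*y^2 - 246*y + 120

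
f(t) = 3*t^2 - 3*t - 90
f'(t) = 6*t - 3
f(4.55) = -41.54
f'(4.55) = 24.30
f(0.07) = -90.20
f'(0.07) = -2.58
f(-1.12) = -82.88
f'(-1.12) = -9.72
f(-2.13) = -70.00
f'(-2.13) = -15.78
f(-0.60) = -87.12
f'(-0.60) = -6.60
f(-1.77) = -75.29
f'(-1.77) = -13.62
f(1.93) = -84.62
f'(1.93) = 8.58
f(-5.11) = 3.67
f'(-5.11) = -33.66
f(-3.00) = -54.00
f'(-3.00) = -21.00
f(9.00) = 126.00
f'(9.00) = 51.00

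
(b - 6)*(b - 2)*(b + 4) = b^3 - 4*b^2 - 20*b + 48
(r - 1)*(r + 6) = r^2 + 5*r - 6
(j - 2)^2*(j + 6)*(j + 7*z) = j^4 + 7*j^3*z + 2*j^3 + 14*j^2*z - 20*j^2 - 140*j*z + 24*j + 168*z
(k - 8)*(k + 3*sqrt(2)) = k^2 - 8*k + 3*sqrt(2)*k - 24*sqrt(2)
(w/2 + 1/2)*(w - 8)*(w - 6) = w^3/2 - 13*w^2/2 + 17*w + 24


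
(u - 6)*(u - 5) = u^2 - 11*u + 30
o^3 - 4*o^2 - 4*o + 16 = (o - 4)*(o - 2)*(o + 2)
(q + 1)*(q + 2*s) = q^2 + 2*q*s + q + 2*s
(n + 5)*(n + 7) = n^2 + 12*n + 35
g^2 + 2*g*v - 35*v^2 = (g - 5*v)*(g + 7*v)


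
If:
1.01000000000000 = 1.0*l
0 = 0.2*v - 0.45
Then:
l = 1.01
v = 2.25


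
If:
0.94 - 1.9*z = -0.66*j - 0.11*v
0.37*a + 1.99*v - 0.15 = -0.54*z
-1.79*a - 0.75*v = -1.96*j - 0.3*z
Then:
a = 3.92157711641023*z - 1.80692066909827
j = 3.04553691840863*z - 1.49279859238031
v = 0.411337008827316 - 1.00049423772451*z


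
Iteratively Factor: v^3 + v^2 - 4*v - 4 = (v + 1)*(v^2 - 4) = (v - 2)*(v + 1)*(v + 2)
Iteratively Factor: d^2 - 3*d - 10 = (d + 2)*(d - 5)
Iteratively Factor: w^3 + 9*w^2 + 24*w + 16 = (w + 4)*(w^2 + 5*w + 4) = (w + 4)^2*(w + 1)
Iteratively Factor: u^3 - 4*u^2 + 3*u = (u)*(u^2 - 4*u + 3) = u*(u - 1)*(u - 3)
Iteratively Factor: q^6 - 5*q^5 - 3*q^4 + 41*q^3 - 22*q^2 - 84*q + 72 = (q - 3)*(q^5 - 2*q^4 - 9*q^3 + 14*q^2 + 20*q - 24) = (q - 3)^2*(q^4 + q^3 - 6*q^2 - 4*q + 8) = (q - 3)^2*(q - 1)*(q^3 + 2*q^2 - 4*q - 8) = (q - 3)^2*(q - 1)*(q + 2)*(q^2 - 4) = (q - 3)^2*(q - 1)*(q + 2)^2*(q - 2)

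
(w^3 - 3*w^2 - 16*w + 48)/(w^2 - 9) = (w^2 - 16)/(w + 3)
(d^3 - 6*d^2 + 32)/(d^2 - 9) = (d^3 - 6*d^2 + 32)/(d^2 - 9)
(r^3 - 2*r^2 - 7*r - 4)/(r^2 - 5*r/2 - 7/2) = 2*(r^2 - 3*r - 4)/(2*r - 7)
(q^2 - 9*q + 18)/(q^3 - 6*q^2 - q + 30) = (q - 6)/(q^2 - 3*q - 10)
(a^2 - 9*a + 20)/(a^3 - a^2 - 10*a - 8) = (a - 5)/(a^2 + 3*a + 2)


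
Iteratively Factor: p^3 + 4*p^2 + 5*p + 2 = (p + 1)*(p^2 + 3*p + 2) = (p + 1)^2*(p + 2)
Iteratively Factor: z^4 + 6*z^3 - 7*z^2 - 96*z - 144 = (z + 3)*(z^3 + 3*z^2 - 16*z - 48) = (z + 3)^2*(z^2 - 16) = (z - 4)*(z + 3)^2*(z + 4)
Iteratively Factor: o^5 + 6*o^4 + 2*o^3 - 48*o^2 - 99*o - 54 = (o + 1)*(o^4 + 5*o^3 - 3*o^2 - 45*o - 54) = (o + 1)*(o + 2)*(o^3 + 3*o^2 - 9*o - 27) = (o - 3)*(o + 1)*(o + 2)*(o^2 + 6*o + 9) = (o - 3)*(o + 1)*(o + 2)*(o + 3)*(o + 3)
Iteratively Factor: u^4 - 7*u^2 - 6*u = (u - 3)*(u^3 + 3*u^2 + 2*u) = (u - 3)*(u + 1)*(u^2 + 2*u) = (u - 3)*(u + 1)*(u + 2)*(u)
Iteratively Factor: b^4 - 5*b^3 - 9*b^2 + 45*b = (b + 3)*(b^3 - 8*b^2 + 15*b) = b*(b + 3)*(b^2 - 8*b + 15) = b*(b - 5)*(b + 3)*(b - 3)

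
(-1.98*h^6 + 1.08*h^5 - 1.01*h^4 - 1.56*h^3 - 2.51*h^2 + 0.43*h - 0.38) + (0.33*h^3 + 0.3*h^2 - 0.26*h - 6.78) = -1.98*h^6 + 1.08*h^5 - 1.01*h^4 - 1.23*h^3 - 2.21*h^2 + 0.17*h - 7.16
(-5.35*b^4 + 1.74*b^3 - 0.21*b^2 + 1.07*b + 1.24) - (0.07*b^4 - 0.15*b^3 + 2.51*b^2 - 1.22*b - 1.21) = -5.42*b^4 + 1.89*b^3 - 2.72*b^2 + 2.29*b + 2.45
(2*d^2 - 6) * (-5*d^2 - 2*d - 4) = -10*d^4 - 4*d^3 + 22*d^2 + 12*d + 24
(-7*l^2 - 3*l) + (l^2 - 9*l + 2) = -6*l^2 - 12*l + 2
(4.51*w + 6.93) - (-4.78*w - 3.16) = 9.29*w + 10.09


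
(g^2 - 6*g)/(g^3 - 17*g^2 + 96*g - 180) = g/(g^2 - 11*g + 30)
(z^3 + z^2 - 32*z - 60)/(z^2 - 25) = (z^2 - 4*z - 12)/(z - 5)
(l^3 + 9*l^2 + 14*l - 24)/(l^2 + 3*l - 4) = l + 6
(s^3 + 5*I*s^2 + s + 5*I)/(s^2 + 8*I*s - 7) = (s^2 + 4*I*s + 5)/(s + 7*I)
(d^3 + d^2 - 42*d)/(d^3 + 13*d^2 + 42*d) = (d - 6)/(d + 6)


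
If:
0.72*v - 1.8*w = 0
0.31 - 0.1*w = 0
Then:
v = 7.75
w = 3.10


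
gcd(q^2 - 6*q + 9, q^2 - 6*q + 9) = q^2 - 6*q + 9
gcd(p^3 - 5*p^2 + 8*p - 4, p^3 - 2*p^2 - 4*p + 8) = p^2 - 4*p + 4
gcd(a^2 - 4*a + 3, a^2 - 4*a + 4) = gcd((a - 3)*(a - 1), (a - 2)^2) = 1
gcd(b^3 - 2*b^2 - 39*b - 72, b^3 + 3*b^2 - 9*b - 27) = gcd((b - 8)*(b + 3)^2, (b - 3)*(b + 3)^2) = b^2 + 6*b + 9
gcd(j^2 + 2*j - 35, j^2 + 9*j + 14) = j + 7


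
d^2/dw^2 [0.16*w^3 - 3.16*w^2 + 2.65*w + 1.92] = 0.96*w - 6.32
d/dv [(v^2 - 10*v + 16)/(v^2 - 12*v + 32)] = -2/(v^2 - 8*v + 16)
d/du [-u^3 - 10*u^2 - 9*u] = -3*u^2 - 20*u - 9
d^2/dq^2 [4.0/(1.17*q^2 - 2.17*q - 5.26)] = (10.9512*q^2 - 20.3112*q - 4.0*(2.34*q - 2.17)*(4.68*q - 4.34) - 49.2336)/(-1.17*q^2 + 2.17*q + 5.26)^3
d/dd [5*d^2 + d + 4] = 10*d + 1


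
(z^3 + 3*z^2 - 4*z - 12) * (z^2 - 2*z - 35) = z^5 + z^4 - 45*z^3 - 109*z^2 + 164*z + 420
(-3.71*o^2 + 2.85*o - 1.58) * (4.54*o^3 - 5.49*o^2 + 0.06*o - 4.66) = -16.8434*o^5 + 33.3069*o^4 - 23.0423*o^3 + 26.1338*o^2 - 13.3758*o + 7.3628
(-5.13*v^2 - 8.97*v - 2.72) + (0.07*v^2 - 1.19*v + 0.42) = -5.06*v^2 - 10.16*v - 2.3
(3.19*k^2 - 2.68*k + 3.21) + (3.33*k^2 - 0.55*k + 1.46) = 6.52*k^2 - 3.23*k + 4.67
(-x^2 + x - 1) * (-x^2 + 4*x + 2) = x^4 - 5*x^3 + 3*x^2 - 2*x - 2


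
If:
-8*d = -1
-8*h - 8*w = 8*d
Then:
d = 1/8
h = -w - 1/8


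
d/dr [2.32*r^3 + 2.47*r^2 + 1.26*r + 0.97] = 6.96*r^2 + 4.94*r + 1.26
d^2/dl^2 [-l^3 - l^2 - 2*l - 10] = -6*l - 2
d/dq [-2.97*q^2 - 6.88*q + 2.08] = -5.94*q - 6.88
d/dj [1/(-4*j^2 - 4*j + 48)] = (2*j + 1)/(4*(j^2 + j - 12)^2)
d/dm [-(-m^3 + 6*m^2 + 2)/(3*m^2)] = (m^3 + 4)/(3*m^3)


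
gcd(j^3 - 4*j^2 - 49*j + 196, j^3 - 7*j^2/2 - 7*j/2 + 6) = j - 4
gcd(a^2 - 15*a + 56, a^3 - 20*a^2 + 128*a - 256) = a - 8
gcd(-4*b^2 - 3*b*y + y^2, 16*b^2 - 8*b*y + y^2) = -4*b + y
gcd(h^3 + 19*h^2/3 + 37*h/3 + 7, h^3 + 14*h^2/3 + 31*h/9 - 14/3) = h^2 + 16*h/3 + 7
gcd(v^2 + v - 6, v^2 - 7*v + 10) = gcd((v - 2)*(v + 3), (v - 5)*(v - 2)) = v - 2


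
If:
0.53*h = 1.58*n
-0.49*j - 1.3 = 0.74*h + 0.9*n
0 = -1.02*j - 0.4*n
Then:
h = -1.33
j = 0.17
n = -0.45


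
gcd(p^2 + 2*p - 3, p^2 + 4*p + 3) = p + 3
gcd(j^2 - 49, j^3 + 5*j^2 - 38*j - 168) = j + 7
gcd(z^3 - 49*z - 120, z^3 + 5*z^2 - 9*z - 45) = z^2 + 8*z + 15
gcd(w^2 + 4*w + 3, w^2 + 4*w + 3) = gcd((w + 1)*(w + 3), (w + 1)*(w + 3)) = w^2 + 4*w + 3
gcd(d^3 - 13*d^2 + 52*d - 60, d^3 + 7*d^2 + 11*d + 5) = 1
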